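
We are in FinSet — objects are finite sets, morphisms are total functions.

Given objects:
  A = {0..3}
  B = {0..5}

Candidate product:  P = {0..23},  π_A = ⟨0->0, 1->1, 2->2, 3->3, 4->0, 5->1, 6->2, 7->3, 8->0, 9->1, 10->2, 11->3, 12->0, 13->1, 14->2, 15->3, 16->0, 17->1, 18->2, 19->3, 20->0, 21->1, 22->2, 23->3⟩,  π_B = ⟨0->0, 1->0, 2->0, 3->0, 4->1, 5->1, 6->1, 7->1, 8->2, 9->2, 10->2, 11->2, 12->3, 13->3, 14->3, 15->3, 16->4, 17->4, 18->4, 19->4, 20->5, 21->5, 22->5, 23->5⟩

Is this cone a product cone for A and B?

Answer: VALID PRODUCT

Work:
|A|·|B| = 4·6 = 24;  |P| = 24
Check the pairing map k ↦ (π_A(k), π_B(k)):
  0 -> (0,0)
  1 -> (1,0)
  2 -> (2,0)
  3 -> (3,0)
  4 -> (0,1)
  5 -> (1,1)
  6 -> (2,1)
  7 -> (3,1)
  8 -> (0,2)
  9 -> (1,2)
  10 -> (2,2)
  11 -> (3,2)
  12 -> (0,3)
  13 -> (1,3)
  14 -> (2,3)
  15 -> (3,3)
  16 -> (0,4)
  17 -> (1,4)
  18 -> (2,4)
  19 -> (3,4)
  20 -> (0,5)
  21 -> (1,5)
  22 -> (2,5)
  23 -> (3,5)
distinct pairs in image: 24 / 24 needed
  → bijection onto A×B; projections well-typed.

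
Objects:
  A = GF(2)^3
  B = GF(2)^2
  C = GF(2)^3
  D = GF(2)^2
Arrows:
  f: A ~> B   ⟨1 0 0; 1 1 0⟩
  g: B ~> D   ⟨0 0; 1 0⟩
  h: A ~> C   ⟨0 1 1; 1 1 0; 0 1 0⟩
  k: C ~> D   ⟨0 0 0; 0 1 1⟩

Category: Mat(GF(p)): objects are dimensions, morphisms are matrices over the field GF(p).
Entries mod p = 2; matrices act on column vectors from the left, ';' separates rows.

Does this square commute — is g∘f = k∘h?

Answer: COMMUTES

Derivation:
Path 1 = f;g:
  e0=⟨1,0,0⟩ f~>⟨1,1⟩ g~>⟨0,1⟩
  e1=⟨0,1,0⟩ f~>⟨0,1⟩ g~>⟨0,0⟩
  e2=⟨0,0,1⟩ f~>⟨0,0⟩ g~>⟨0,0⟩
  composite₁ = ⟨0 0 0; 1 0 0⟩
Path 2 = h;k:
  e0=⟨1,0,0⟩ h~>⟨0,1,0⟩ k~>⟨0,1⟩
  e1=⟨0,1,0⟩ h~>⟨1,1,1⟩ k~>⟨0,0⟩
  e2=⟨0,0,1⟩ h~>⟨1,0,0⟩ k~>⟨0,0⟩
  composite₂ = ⟨0 0 0; 1 0 0⟩
Equal? same morphism ✓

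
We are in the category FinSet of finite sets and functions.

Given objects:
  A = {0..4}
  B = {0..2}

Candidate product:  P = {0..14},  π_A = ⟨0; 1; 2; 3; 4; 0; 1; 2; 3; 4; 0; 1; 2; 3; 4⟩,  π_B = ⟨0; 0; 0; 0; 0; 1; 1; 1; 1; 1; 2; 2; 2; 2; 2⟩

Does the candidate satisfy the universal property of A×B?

|A|·|B| = 5·3 = 15;  |P| = 15
Check the pairing map k ↦ (π_A(k), π_B(k)):
  0 -> (0,0)
  1 -> (1,0)
  2 -> (2,0)
  3 -> (3,0)
  4 -> (4,0)
  5 -> (0,1)
  6 -> (1,1)
  7 -> (2,1)
  8 -> (3,1)
  9 -> (4,1)
  10 -> (0,2)
  11 -> (1,2)
  12 -> (2,2)
  13 -> (3,2)
  14 -> (4,2)
distinct pairs in image: 15 / 15 needed
  → bijection onto A×B; projections well-typed.

Answer: VALID PRODUCT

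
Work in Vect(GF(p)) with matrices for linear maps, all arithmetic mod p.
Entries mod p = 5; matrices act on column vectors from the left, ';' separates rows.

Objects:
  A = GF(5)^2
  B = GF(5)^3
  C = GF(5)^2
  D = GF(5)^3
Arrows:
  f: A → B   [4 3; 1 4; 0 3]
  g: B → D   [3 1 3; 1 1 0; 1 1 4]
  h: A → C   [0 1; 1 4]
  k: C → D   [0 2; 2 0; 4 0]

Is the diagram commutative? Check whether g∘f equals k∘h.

1) trace f;g:
  e0=(1,0) f→(4,1,0) g→(3,0,0)
  e1=(0,1) f→(3,4,3) g→(2,2,4)
  ⟦path⟧₁ = [3 2; 0 2; 0 4]
2) trace h;k:
  e0=(1,0) h→(0,1) k→(2,0,0)
  e1=(0,1) h→(1,4) k→(3,2,4)
  ⟦path⟧₂ = [2 3; 0 2; 0 4]
Equal? differ; not commutative

Answer: DOES NOT COMMUTE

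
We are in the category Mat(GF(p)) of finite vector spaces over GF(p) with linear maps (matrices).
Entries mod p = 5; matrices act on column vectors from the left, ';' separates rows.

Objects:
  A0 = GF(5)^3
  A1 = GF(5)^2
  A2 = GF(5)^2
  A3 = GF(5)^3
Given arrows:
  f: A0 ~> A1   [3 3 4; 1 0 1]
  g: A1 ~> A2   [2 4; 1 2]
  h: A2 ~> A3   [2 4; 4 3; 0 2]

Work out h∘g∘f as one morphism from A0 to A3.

Answer: [0 4 3; 0 3 1; 0 1 2]

Work:
  e0=(1,0,0) f~>(3,1) g~>(0,0) h~>(0,0,0)
  e1=(0,1,0) f~>(3,0) g~>(1,3) h~>(4,3,1)
  e2=(0,0,1) f~>(4,1) g~>(2,1) h~>(3,1,2)
result: [0 4 3; 0 3 1; 0 1 2]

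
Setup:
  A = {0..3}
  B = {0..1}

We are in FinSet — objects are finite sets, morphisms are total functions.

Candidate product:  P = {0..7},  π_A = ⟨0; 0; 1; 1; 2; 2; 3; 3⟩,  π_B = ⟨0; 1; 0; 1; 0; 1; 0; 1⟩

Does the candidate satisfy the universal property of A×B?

|A|·|B| = 4·2 = 8;  |P| = 8
Check the pairing map k ↦ (π_A(k), π_B(k)):
  0 : (0,0)
  1 : (0,1)
  2 : (1,0)
  3 : (1,1)
  4 : (2,0)
  5 : (2,1)
  6 : (3,0)
  7 : (3,1)
distinct pairs in image: 8 / 8 needed
  → bijection onto A×B; projections well-typed.

Answer: VALID PRODUCT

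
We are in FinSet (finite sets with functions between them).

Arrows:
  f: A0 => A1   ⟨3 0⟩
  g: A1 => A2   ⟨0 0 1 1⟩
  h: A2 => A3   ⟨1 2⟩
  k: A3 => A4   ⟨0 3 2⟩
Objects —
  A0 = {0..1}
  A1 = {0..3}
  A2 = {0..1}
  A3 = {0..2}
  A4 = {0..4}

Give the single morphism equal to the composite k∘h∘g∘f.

Answer: ⟨2 3⟩

Trace:
  0 f=>3 g=>1 h=>2 k=>2
  1 f=>0 g=>0 h=>1 k=>3
composite: ⟨2 3⟩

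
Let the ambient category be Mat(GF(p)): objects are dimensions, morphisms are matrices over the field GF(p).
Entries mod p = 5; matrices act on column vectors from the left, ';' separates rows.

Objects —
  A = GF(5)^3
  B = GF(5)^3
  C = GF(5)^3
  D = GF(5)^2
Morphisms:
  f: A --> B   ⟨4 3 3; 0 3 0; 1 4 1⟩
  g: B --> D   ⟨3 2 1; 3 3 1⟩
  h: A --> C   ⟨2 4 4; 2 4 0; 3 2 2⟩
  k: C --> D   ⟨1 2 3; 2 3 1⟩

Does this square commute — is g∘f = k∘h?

Along f;g (path 1):
  e0=⟨1,0,0⟩ f-->⟨4,0,1⟩ g-->⟨3,3⟩
  e1=⟨0,1,0⟩ f-->⟨3,3,4⟩ g-->⟨4,2⟩
  e2=⟨0,0,1⟩ f-->⟨3,0,1⟩ g-->⟨0,0⟩
  composite₁ = ⟨3 4 0; 3 2 0⟩
Along h;k (path 2):
  e0=⟨1,0,0⟩ h-->⟨2,2,3⟩ k-->⟨0,3⟩
  e1=⟨0,1,0⟩ h-->⟨4,4,2⟩ k-->⟨3,2⟩
  e2=⟨0,0,1⟩ h-->⟨4,0,2⟩ k-->⟨0,0⟩
  composite₂ = ⟨0 3 0; 3 2 0⟩
Equal? NO — does not commute

Answer: DOES NOT COMMUTE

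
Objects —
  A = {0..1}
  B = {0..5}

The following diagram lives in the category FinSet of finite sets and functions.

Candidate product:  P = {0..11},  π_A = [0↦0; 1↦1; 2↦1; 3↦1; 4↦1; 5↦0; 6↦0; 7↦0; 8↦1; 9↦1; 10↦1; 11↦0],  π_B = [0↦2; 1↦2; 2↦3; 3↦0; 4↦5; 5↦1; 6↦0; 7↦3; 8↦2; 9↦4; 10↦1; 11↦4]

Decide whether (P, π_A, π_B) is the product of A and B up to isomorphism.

|A|·|B| = 2·6 = 12;  |P| = 12
Check the pairing map k ↦ (π_A(k), π_B(k)):
  0 ↦ (0,2)
  1 ↦ (1,2)
  2 ↦ (1,3)
  3 ↦ (1,0)
  4 ↦ (1,5)
  5 ↦ (0,1)
  6 ↦ (0,0)
  7 ↦ (0,3)
  8 ↦ (1,2)  ✗ repeats pair of k=1
  9 ↦ (1,4)
  10 ↦ (1,1)
  11 ↦ (0,4)
distinct pairs in image: 11 / 12 needed
  → (1,2) hit at k=1 and k=8

Answer: NOT A VALID PRODUCT — duplicate pair at indices 1,8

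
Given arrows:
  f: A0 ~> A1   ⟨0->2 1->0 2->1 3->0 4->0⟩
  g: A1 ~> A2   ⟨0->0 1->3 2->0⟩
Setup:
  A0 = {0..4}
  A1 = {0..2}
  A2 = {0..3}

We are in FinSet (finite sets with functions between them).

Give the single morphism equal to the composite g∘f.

  0 f~>2 g~>0
  1 f~>0 g~>0
  2 f~>1 g~>3
  3 f~>0 g~>0
  4 f~>0 g~>0
composite: ⟨0->0 1->0 2->3 3->0 4->0⟩

Answer: ⟨0->0 1->0 2->3 3->0 4->0⟩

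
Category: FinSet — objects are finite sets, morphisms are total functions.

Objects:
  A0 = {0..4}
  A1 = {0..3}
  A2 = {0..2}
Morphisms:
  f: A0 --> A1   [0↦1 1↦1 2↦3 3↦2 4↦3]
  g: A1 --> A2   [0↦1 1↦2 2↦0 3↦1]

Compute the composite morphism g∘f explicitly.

  0 f-->1 g-->2
  1 f-->1 g-->2
  2 f-->3 g-->1
  3 f-->2 g-->0
  4 f-->3 g-->1
composite: [0↦2 1↦2 2↦1 3↦0 4↦1]

Answer: [0↦2 1↦2 2↦1 3↦0 4↦1]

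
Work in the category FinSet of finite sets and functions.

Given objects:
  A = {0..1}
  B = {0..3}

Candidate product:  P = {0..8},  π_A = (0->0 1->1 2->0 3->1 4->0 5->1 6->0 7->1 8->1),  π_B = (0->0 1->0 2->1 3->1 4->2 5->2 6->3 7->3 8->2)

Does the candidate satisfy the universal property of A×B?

Answer: NOT A VALID PRODUCT — |P|=9 ≠ |A|·|B|=8

Work:
|A|·|B| = 2·4 = 8;  |P| = 9
  → cardinalities differ; no bijection possible.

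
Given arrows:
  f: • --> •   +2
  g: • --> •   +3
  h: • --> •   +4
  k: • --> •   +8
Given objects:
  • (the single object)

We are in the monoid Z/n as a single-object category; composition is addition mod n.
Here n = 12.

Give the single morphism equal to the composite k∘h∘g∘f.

  0 +2≡2 +3≡5 +4≡9 +8≡5  (mod 12)
composite: +5

Answer: +5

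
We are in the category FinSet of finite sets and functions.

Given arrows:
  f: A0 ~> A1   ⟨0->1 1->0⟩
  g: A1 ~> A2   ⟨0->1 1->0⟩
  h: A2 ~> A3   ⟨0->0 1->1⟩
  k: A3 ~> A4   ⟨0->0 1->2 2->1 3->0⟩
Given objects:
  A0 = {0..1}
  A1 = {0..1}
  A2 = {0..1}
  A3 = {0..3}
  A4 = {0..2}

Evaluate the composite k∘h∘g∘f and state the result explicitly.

Answer: ⟨0->0 1->2⟩

Trace:
  0 f~>1 g~>0 h~>0 k~>0
  1 f~>0 g~>1 h~>1 k~>2
result: ⟨0->0 1->2⟩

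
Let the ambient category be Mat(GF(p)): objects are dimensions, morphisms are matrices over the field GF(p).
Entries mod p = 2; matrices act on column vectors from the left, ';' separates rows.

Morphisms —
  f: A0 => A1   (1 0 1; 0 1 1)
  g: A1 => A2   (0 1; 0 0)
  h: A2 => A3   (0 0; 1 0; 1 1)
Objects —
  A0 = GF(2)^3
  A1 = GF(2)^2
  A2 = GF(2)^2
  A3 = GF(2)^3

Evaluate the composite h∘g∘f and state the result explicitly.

  e0=[1,0,0] f=>[1,0] g=>[0,0] h=>[0,0,0]
  e1=[0,1,0] f=>[0,1] g=>[1,0] h=>[0,1,1]
  e2=[0,0,1] f=>[1,1] g=>[1,0] h=>[0,1,1]
composite: (0 0 0; 0 1 1; 0 1 1)

Answer: (0 0 0; 0 1 1; 0 1 1)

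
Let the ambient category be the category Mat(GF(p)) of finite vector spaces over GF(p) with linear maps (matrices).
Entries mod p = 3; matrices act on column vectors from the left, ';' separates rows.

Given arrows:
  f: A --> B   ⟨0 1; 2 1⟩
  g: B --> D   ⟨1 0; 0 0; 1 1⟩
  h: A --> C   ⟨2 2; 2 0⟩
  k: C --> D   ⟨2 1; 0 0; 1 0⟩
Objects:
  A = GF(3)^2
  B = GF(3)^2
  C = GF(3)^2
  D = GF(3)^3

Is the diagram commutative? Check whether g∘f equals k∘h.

Along f;g (path 1):
  e0=⟨1,0⟩ f-->⟨0,2⟩ g-->⟨0,0,2⟩
  e1=⟨0,1⟩ f-->⟨1,1⟩ g-->⟨1,0,2⟩
  result₁ = ⟨0 1; 0 0; 2 2⟩
Along h;k (path 2):
  e0=⟨1,0⟩ h-->⟨2,2⟩ k-->⟨0,0,2⟩
  e1=⟨0,1⟩ h-->⟨2,0⟩ k-->⟨1,0,2⟩
  result₂ = ⟨0 1; 0 0; 2 2⟩
Equal? equal; square commutes

Answer: COMMUTES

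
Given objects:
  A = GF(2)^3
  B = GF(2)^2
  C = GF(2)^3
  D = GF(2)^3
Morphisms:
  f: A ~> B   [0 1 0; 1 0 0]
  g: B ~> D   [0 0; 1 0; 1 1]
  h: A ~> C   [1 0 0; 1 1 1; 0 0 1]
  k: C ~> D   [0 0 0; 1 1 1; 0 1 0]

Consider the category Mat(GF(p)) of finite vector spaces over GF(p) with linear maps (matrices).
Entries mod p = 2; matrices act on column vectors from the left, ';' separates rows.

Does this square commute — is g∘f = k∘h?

Along f;g (path 1):
  e0=(1,0,0) f~>(0,1) g~>(0,0,1)
  e1=(0,1,0) f~>(1,0) g~>(0,1,1)
  e2=(0,0,1) f~>(0,0) g~>(0,0,0)
  ⟦path⟧₁ = [0 0 0; 0 1 0; 1 1 0]
Along h;k (path 2):
  e0=(1,0,0) h~>(1,1,0) k~>(0,0,1)
  e1=(0,1,0) h~>(0,1,0) k~>(0,1,1)
  e2=(0,0,1) h~>(0,1,1) k~>(0,0,1)
  ⟦path⟧₂ = [0 0 0; 0 1 0; 1 1 1]
Equal? distinct morphisms ✗

Answer: DOES NOT COMMUTE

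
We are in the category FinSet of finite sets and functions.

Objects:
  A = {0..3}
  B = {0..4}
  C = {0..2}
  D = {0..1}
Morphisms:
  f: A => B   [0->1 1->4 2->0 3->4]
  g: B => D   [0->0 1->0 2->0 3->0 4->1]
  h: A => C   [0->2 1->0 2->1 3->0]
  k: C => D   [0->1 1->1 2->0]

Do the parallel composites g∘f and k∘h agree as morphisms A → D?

Answer: DOES NOT COMMUTE

Derivation:
Along f;g (path 1):
  0 f=>1 g=>0
  1 f=>4 g=>1
  2 f=>0 g=>0
  3 f=>4 g=>1
  result₁ = [0->0 1->1 2->0 3->1]
Along h;k (path 2):
  0 h=>2 k=>0
  1 h=>0 k=>1
  2 h=>1 k=>1
  3 h=>0 k=>1
  result₂ = [0->0 1->1 2->1 3->1]
Equal? differ; not commutative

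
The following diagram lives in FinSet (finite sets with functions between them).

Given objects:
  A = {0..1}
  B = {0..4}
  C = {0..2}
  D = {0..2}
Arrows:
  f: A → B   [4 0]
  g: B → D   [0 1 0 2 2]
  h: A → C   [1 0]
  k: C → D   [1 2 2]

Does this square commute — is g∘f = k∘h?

Path 1 = f;g:
  0 f→4 g→2
  1 f→0 g→0
  result₁ = [2 0]
Path 2 = h;k:
  0 h→1 k→2
  1 h→0 k→1
  result₂ = [2 1]
Equal? NO — does not commute

Answer: DOES NOT COMMUTE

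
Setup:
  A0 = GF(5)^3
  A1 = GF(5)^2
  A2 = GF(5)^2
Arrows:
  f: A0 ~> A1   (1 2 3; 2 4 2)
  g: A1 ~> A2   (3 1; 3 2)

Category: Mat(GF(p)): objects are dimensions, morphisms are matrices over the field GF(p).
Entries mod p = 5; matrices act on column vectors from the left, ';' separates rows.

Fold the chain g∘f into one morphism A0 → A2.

Answer: (0 0 1; 2 4 3)

Work:
  e0=[1,0,0] f~>[1,2] g~>[0,2]
  e1=[0,1,0] f~>[2,4] g~>[0,4]
  e2=[0,0,1] f~>[3,2] g~>[1,3]
composite: (0 0 1; 2 4 3)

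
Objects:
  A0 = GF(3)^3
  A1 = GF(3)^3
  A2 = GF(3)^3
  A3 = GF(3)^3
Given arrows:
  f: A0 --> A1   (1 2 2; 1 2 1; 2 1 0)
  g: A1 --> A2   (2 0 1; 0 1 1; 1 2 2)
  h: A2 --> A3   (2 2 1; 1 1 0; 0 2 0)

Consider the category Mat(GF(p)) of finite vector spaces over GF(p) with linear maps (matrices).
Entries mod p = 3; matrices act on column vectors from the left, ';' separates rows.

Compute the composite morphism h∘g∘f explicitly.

  e0=(1,0,0) f-->(1,1,2) g-->(1,0,1) h-->(0,1,0)
  e1=(0,1,0) f-->(2,2,1) g-->(2,0,2) h-->(0,2,0)
  e2=(0,0,1) f-->(2,1,0) g-->(1,1,1) h-->(2,2,2)
⟦path⟧: (0 0 2; 1 2 2; 0 0 2)

Answer: (0 0 2; 1 2 2; 0 0 2)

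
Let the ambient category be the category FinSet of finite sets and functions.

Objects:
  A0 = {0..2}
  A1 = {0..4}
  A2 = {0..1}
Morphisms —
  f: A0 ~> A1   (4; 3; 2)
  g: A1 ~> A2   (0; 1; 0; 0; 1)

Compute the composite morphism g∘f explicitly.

  0 f~>4 g~>1
  1 f~>3 g~>0
  2 f~>2 g~>0
result: (1; 0; 0)

Answer: (1; 0; 0)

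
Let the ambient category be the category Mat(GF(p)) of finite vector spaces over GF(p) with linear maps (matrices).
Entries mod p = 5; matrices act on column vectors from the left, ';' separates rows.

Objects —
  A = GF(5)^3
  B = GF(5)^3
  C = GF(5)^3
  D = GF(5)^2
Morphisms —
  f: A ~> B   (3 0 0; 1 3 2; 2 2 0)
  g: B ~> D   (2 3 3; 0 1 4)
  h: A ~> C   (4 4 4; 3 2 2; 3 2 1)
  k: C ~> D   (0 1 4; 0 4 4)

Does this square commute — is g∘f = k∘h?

Answer: COMMUTES

Work:
Along f;g (path 1):
  e0=[1,0,0] f~>[3,1,2] g~>[0,4]
  e1=[0,1,0] f~>[0,3,2] g~>[0,1]
  e2=[0,0,1] f~>[0,2,0] g~>[1,2]
  composite₁ = (0 0 1; 4 1 2)
Along h;k (path 2):
  e0=[1,0,0] h~>[4,3,3] k~>[0,4]
  e1=[0,1,0] h~>[4,2,2] k~>[0,1]
  e2=[0,0,1] h~>[4,2,1] k~>[1,2]
  composite₂ = (0 0 1; 4 1 2)
Equal? YES — commutes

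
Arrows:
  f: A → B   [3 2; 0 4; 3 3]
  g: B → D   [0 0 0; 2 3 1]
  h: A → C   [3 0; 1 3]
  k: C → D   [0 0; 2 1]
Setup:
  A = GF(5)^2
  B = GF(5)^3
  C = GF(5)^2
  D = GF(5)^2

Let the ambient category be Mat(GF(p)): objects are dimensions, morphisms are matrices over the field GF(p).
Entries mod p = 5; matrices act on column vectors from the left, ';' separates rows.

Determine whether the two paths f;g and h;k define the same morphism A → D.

Answer: DOES NOT COMMUTE

Derivation:
1) trace f;g:
  e0=[1,0] f→[3,0,3] g→[0,4]
  e1=[0,1] f→[2,4,3] g→[0,4]
  ⟦path⟧₁ = [0 0; 4 4]
2) trace h;k:
  e0=[1,0] h→[3,1] k→[0,2]
  e1=[0,1] h→[0,3] k→[0,3]
  ⟦path⟧₂ = [0 0; 2 3]
Equal? differ; not commutative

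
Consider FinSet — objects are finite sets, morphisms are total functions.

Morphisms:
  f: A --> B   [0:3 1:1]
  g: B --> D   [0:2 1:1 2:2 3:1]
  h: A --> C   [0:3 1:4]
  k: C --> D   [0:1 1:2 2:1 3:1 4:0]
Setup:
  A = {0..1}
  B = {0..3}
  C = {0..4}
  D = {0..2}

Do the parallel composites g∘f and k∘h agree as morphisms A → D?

Answer: DOES NOT COMMUTE

Trace:
Path 1 = f;g:
  0 f-->3 g-->1
  1 f-->1 g-->1
  composite₁ = [0:1 1:1]
Path 2 = h;k:
  0 h-->3 k-->1
  1 h-->4 k-->0
  composite₂ = [0:1 1:0]
Equal? NO — does not commute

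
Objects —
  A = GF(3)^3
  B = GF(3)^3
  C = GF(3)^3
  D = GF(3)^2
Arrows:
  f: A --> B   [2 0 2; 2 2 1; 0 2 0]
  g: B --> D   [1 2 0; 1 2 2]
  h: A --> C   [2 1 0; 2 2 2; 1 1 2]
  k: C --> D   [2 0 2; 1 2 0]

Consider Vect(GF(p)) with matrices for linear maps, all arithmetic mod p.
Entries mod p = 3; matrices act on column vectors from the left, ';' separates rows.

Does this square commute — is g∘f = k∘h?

1) trace f;g:
  e0=(1,0,0) f-->(2,2,0) g-->(0,0)
  e1=(0,1,0) f-->(0,2,2) g-->(1,2)
  e2=(0,0,1) f-->(2,1,0) g-->(1,1)
  result₁ = [0 1 1; 0 2 1]
2) trace h;k:
  e0=(1,0,0) h-->(2,2,1) k-->(0,0)
  e1=(0,1,0) h-->(1,2,1) k-->(1,2)
  e2=(0,0,1) h-->(0,2,2) k-->(1,1)
  result₂ = [0 1 1; 0 2 1]
Equal? same morphism ✓

Answer: COMMUTES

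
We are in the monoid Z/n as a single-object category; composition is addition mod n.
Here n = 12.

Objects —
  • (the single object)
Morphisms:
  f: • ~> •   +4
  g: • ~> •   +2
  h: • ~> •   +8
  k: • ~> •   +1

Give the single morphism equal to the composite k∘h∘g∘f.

Answer: +3

Trace:
  0 +4≡4 +2≡6 +8≡2 +1≡3  (mod 12)
⟦path⟧: +3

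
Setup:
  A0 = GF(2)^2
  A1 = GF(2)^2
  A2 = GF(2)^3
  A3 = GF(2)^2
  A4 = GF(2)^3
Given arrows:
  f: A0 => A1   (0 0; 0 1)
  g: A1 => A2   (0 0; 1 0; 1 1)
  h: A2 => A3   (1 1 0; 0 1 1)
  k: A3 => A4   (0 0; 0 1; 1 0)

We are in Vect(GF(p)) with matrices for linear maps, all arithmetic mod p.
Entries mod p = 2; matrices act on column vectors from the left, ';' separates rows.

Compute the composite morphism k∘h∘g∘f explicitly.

  e0=(1,0) f=>(0,0) g=>(0,0,0) h=>(0,0) k=>(0,0,0)
  e1=(0,1) f=>(0,1) g=>(0,0,1) h=>(0,1) k=>(0,1,0)
result: (0 0; 0 1; 0 0)

Answer: (0 0; 0 1; 0 0)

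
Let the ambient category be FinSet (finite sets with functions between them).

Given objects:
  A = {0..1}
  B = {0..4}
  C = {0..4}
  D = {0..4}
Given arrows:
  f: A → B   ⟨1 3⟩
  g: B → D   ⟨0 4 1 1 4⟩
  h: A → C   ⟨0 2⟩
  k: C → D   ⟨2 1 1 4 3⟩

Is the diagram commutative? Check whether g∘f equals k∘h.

Answer: DOES NOT COMMUTE

Work:
Along f;g (path 1):
  0 f→1 g→4
  1 f→3 g→1
  result₁ = ⟨4 1⟩
Along h;k (path 2):
  0 h→0 k→2
  1 h→2 k→1
  result₂ = ⟨2 1⟩
Equal? NO — does not commute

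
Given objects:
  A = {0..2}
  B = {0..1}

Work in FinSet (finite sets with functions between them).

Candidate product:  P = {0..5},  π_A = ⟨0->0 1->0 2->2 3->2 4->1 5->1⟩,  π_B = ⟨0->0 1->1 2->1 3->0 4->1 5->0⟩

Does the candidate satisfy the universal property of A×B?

|A|·|B| = 3·2 = 6;  |P| = 6
Check the pairing map k ↦ (π_A(k), π_B(k)):
  0 -> (0,0)
  1 -> (0,1)
  2 -> (2,1)
  3 -> (2,0)
  4 -> (1,1)
  5 -> (1,0)
distinct pairs in image: 6 / 6 needed
  → bijection onto A×B; projections well-typed.

Answer: VALID PRODUCT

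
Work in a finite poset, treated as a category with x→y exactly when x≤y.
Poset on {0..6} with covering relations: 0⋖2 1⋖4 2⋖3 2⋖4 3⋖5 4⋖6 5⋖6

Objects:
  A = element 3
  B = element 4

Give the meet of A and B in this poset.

Answer: A∧B = 2

Derivation:
Lower bounds of A=3 and B=4: {0,2}
  0 <= 2
  2 <= 2
glb = 2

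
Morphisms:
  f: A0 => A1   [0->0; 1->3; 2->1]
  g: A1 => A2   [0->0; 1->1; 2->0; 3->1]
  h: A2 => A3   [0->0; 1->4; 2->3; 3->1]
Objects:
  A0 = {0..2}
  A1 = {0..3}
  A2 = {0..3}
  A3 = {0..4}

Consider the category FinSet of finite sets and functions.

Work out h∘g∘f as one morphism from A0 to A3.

  0 f=>0 g=>0 h=>0
  1 f=>3 g=>1 h=>4
  2 f=>1 g=>1 h=>4
composite: [0->0; 1->4; 2->4]

Answer: [0->0; 1->4; 2->4]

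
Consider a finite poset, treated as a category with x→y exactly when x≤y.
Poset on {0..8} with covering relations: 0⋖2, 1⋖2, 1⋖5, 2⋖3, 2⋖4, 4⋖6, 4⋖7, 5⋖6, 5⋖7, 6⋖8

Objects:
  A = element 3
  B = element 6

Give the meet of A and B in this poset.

Common predecessors of 3,6: {0,1,2}
  0 <= 2
  1 <= 2
  2 <= 2
glb = 2

Answer: A∧B = 2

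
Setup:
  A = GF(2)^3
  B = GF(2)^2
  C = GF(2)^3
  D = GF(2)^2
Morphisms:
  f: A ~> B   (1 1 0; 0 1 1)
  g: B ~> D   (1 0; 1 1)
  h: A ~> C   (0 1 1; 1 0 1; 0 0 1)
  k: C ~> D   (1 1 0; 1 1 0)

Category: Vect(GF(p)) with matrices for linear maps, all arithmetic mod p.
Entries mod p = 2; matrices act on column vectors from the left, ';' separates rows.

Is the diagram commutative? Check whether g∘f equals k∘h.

Answer: DOES NOT COMMUTE

Work:
Along f;g (path 1):
  e0=⟨1,0,0⟩ f~>⟨1,0⟩ g~>⟨1,1⟩
  e1=⟨0,1,0⟩ f~>⟨1,1⟩ g~>⟨1,0⟩
  e2=⟨0,0,1⟩ f~>⟨0,1⟩ g~>⟨0,1⟩
  result₁ = (1 1 0; 1 0 1)
Along h;k (path 2):
  e0=⟨1,0,0⟩ h~>⟨0,1,0⟩ k~>⟨1,1⟩
  e1=⟨0,1,0⟩ h~>⟨1,0,0⟩ k~>⟨1,1⟩
  e2=⟨0,0,1⟩ h~>⟨1,1,1⟩ k~>⟨0,0⟩
  result₂ = (1 1 0; 1 1 0)
Equal? NO — does not commute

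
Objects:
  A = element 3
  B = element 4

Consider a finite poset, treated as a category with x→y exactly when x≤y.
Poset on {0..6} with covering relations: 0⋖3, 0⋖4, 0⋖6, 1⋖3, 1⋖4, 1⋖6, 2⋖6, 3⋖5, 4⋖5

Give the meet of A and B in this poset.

Lower bounds of A=3 and B=4: {0,1}
  maximal lower bounds 0 and 1 are incomparable: neither 0<=1 nor 1<=0
→ no greatest lower bound exists

Answer: NO MEET EXISTS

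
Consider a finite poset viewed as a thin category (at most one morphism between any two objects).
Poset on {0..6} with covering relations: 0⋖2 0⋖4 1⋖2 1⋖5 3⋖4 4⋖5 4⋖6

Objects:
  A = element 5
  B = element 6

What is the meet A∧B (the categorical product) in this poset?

Answer: A∧B = 4

Work:
Common predecessors of 5,6: {0,3,4}
  0 ⊑ 4
  3 ⊑ 4
  4 ⊑ 4
glb = 4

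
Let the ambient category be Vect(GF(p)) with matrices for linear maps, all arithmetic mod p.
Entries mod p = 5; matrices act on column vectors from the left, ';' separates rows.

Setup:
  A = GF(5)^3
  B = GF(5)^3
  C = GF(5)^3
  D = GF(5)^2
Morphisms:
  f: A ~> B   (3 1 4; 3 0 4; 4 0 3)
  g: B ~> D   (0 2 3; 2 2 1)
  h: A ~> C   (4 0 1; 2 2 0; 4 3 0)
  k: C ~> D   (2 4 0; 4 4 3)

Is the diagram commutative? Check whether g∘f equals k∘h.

Along f;g (path 1):
  e0=(1,0,0) f~>(3,3,4) g~>(3,1)
  e1=(0,1,0) f~>(1,0,0) g~>(0,2)
  e2=(0,0,1) f~>(4,4,3) g~>(2,4)
  composite₁ = (3 0 2; 1 2 4)
Along h;k (path 2):
  e0=(1,0,0) h~>(4,2,4) k~>(1,1)
  e1=(0,1,0) h~>(0,2,3) k~>(3,2)
  e2=(0,0,1) h~>(1,0,0) k~>(2,4)
  composite₂ = (1 3 2; 1 2 4)
Equal? differ; not commutative

Answer: DOES NOT COMMUTE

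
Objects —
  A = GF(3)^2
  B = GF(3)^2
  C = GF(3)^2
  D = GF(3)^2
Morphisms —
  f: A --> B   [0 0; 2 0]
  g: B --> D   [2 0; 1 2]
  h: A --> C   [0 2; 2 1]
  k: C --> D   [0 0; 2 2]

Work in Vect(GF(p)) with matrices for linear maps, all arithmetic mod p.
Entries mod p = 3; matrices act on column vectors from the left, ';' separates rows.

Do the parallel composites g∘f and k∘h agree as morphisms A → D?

Path 1 = f;g:
  e0=[1,0] f-->[0,2] g-->[0,1]
  e1=[0,1] f-->[0,0] g-->[0,0]
  ⟦path⟧₁ = [0 0; 1 0]
Path 2 = h;k:
  e0=[1,0] h-->[0,2] k-->[0,1]
  e1=[0,1] h-->[2,1] k-->[0,0]
  ⟦path⟧₂ = [0 0; 1 0]
Equal? YES — commutes

Answer: COMMUTES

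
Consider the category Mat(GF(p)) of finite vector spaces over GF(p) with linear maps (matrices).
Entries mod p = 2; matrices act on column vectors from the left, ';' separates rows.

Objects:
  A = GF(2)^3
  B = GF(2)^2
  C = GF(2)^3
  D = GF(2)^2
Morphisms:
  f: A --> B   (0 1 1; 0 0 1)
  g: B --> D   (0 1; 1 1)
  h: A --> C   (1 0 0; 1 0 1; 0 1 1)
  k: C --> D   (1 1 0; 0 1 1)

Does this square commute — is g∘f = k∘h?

Answer: DOES NOT COMMUTE

Derivation:
1) trace f;g:
  e0=[1,0,0] f-->[0,0] g-->[0,0]
  e1=[0,1,0] f-->[1,0] g-->[0,1]
  e2=[0,0,1] f-->[1,1] g-->[1,0]
  ⟦path⟧₁ = (0 0 1; 0 1 0)
2) trace h;k:
  e0=[1,0,0] h-->[1,1,0] k-->[0,1]
  e1=[0,1,0] h-->[0,0,1] k-->[0,1]
  e2=[0,0,1] h-->[0,1,1] k-->[1,0]
  ⟦path⟧₂ = (0 0 1; 1 1 0)
Equal? distinct morphisms ✗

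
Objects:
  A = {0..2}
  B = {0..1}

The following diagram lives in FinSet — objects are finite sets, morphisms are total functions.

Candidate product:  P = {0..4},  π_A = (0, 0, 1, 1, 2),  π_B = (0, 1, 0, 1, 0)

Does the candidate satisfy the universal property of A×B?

|A|·|B| = 3·2 = 6;  |P| = 5
  → cardinalities differ; no bijection possible.

Answer: NOT A VALID PRODUCT — |P|=5 ≠ |A|·|B|=6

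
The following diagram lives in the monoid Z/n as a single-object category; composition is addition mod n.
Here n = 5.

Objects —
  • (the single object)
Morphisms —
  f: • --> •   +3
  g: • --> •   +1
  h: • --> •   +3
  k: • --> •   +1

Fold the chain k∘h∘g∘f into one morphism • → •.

Answer: +3

Derivation:
  0 +3≡3 +1≡4 +3≡2 +1≡3  (mod 5)
result: +3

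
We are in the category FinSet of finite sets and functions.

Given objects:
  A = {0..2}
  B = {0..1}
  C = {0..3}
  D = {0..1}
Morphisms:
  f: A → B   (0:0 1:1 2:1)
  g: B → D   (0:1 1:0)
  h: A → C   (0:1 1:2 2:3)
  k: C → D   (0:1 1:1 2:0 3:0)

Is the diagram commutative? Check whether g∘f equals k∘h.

1) trace f;g:
  0 f→0 g→1
  1 f→1 g→0
  2 f→1 g→0
  composite₁ = (0:1 1:0 2:0)
2) trace h;k:
  0 h→1 k→1
  1 h→2 k→0
  2 h→3 k→0
  composite₂ = (0:1 1:0 2:0)
Equal? same morphism ✓

Answer: COMMUTES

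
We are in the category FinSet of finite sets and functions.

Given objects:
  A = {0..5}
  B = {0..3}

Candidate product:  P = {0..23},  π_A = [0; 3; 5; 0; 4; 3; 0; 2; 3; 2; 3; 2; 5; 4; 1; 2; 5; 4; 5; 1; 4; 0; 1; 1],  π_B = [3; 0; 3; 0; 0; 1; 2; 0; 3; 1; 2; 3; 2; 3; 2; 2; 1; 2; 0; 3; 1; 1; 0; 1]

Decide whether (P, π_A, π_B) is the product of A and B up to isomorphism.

Answer: VALID PRODUCT

Trace:
|A|·|B| = 6·4 = 24;  |P| = 24
Check the pairing map k ↦ (π_A(k), π_B(k)):
  0 : (0,3)
  1 : (3,0)
  2 : (5,3)
  3 : (0,0)
  4 : (4,0)
  5 : (3,1)
  6 : (0,2)
  7 : (2,0)
  8 : (3,3)
  9 : (2,1)
  10 : (3,2)
  11 : (2,3)
  12 : (5,2)
  13 : (4,3)
  14 : (1,2)
  15 : (2,2)
  16 : (5,1)
  17 : (4,2)
  18 : (5,0)
  19 : (1,3)
  20 : (4,1)
  21 : (0,1)
  22 : (1,0)
  23 : (1,1)
distinct pairs in image: 24 / 24 needed
  → bijection onto A×B; projections well-typed.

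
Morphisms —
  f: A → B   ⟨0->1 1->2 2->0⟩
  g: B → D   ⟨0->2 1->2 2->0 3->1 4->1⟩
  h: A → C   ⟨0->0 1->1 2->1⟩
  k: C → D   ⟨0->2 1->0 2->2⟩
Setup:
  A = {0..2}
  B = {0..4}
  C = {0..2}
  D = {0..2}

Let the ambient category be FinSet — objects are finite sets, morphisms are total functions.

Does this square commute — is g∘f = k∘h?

Answer: DOES NOT COMMUTE

Work:
1) trace f;g:
  0 f→1 g→2
  1 f→2 g→0
  2 f→0 g→2
  ⟦path⟧₁ = ⟨0->2 1->0 2->2⟩
2) trace h;k:
  0 h→0 k→2
  1 h→1 k→0
  2 h→1 k→0
  ⟦path⟧₂ = ⟨0->2 1->0 2->0⟩
Equal? differ; not commutative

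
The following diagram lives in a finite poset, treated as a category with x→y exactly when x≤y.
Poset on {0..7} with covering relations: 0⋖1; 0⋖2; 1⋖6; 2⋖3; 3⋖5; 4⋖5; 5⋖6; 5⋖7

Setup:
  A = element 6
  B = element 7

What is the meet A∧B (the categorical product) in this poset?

Answer: A∧B = 5

Derivation:
Lower bounds of A=6 and B=7: {0,2,3,4,5}
  0 ⊑ 5
  2 ⊑ 5
  3 ⊑ 5
  4 ⊑ 5
  5 ⊑ 5
glb = 5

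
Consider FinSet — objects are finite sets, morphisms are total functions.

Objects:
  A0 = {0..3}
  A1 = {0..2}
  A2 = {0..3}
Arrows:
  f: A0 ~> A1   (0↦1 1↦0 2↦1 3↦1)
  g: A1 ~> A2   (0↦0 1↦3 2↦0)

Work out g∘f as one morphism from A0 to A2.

Answer: (0↦3 1↦0 2↦3 3↦3)

Trace:
  0 f~>1 g~>3
  1 f~>0 g~>0
  2 f~>1 g~>3
  3 f~>1 g~>3
result: (0↦3 1↦0 2↦3 3↦3)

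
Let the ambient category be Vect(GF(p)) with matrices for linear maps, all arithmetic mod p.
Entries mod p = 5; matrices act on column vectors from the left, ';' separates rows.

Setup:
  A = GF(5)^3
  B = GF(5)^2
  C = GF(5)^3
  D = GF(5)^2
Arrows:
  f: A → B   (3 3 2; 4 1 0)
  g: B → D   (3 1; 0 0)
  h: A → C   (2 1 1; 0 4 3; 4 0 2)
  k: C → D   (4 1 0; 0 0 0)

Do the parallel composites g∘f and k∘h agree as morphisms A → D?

Answer: DOES NOT COMMUTE

Work:
Path 1 = f;g:
  e0=⟨1,0,0⟩ f→⟨3,4⟩ g→⟨3,0⟩
  e1=⟨0,1,0⟩ f→⟨3,1⟩ g→⟨0,0⟩
  e2=⟨0,0,1⟩ f→⟨2,0⟩ g→⟨1,0⟩
  result₁ = (3 0 1; 0 0 0)
Path 2 = h;k:
  e0=⟨1,0,0⟩ h→⟨2,0,4⟩ k→⟨3,0⟩
  e1=⟨0,1,0⟩ h→⟨1,4,0⟩ k→⟨3,0⟩
  e2=⟨0,0,1⟩ h→⟨1,3,2⟩ k→⟨2,0⟩
  result₂ = (3 3 2; 0 0 0)
Equal? NO — does not commute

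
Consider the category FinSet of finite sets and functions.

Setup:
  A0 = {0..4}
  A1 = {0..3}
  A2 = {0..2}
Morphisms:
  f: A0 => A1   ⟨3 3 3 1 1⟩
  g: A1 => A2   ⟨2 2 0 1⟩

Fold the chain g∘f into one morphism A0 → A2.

  0 f=>3 g=>1
  1 f=>3 g=>1
  2 f=>3 g=>1
  3 f=>1 g=>2
  4 f=>1 g=>2
result: ⟨1 1 1 2 2⟩

Answer: ⟨1 1 1 2 2⟩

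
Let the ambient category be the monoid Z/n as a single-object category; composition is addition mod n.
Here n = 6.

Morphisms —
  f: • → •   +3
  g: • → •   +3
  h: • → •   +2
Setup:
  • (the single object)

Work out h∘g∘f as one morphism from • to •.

Answer: +2

Derivation:
  0 +3≡3 +3≡0 +2≡2  (mod 6)
result: +2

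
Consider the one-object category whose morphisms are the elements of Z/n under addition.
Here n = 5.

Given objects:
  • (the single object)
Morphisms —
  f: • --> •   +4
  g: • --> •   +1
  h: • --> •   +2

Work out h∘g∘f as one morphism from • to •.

  0 +4≡4 +1≡0 +2≡2  (mod 5)
result: +2

Answer: +2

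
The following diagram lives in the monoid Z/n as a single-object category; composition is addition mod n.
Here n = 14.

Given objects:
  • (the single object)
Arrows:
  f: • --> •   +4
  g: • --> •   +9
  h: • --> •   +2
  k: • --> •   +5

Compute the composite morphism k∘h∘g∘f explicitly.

Answer: +6

Derivation:
  0 +4≡4 +9≡13 +2≡1 +5≡6  (mod 14)
composite: +6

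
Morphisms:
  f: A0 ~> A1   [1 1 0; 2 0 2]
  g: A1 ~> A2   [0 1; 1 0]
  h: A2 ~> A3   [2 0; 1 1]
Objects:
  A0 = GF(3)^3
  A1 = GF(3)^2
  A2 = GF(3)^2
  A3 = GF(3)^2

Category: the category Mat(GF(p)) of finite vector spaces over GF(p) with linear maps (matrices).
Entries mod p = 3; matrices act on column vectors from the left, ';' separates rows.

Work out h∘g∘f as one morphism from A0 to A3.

  e0=⟨1,0,0⟩ f~>⟨1,2⟩ g~>⟨2,1⟩ h~>⟨1,0⟩
  e1=⟨0,1,0⟩ f~>⟨1,0⟩ g~>⟨0,1⟩ h~>⟨0,1⟩
  e2=⟨0,0,1⟩ f~>⟨0,2⟩ g~>⟨2,0⟩ h~>⟨1,2⟩
⟦path⟧: [1 0 1; 0 1 2]

Answer: [1 0 1; 0 1 2]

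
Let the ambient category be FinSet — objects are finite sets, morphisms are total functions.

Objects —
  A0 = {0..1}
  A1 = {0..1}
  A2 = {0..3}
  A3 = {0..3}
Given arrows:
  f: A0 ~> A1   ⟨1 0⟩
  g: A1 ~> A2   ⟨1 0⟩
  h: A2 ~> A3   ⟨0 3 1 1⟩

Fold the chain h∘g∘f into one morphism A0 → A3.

Answer: ⟨0 3⟩

Work:
  0 f~>1 g~>0 h~>0
  1 f~>0 g~>1 h~>3
composite: ⟨0 3⟩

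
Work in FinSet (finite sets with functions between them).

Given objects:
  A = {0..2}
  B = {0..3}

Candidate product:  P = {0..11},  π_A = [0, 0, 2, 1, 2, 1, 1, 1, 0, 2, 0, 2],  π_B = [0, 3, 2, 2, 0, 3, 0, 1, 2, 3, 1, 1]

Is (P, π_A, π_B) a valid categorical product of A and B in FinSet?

Answer: VALID PRODUCT

Work:
|A|·|B| = 3·4 = 12;  |P| = 12
Check the pairing map k ↦ (π_A(k), π_B(k)):
  0 : (0,0)
  1 : (0,3)
  2 : (2,2)
  3 : (1,2)
  4 : (2,0)
  5 : (1,3)
  6 : (1,0)
  7 : (1,1)
  8 : (0,2)
  9 : (2,3)
  10 : (0,1)
  11 : (2,1)
distinct pairs in image: 12 / 12 needed
  → bijection onto A×B; projections well-typed.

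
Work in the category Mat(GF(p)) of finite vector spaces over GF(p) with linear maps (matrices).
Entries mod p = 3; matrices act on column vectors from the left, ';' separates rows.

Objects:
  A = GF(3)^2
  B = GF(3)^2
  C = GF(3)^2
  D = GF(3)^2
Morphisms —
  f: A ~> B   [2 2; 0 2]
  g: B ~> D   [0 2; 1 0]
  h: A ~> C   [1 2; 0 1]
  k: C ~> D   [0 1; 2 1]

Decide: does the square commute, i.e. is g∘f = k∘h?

Path 1 = f;g:
  e0=⟨1,0⟩ f~>⟨2,0⟩ g~>⟨0,2⟩
  e1=⟨0,1⟩ f~>⟨2,2⟩ g~>⟨1,2⟩
  result₁ = [0 1; 2 2]
Path 2 = h;k:
  e0=⟨1,0⟩ h~>⟨1,0⟩ k~>⟨0,2⟩
  e1=⟨0,1⟩ h~>⟨2,1⟩ k~>⟨1,2⟩
  result₂ = [0 1; 2 2]
Equal? equal; square commutes

Answer: COMMUTES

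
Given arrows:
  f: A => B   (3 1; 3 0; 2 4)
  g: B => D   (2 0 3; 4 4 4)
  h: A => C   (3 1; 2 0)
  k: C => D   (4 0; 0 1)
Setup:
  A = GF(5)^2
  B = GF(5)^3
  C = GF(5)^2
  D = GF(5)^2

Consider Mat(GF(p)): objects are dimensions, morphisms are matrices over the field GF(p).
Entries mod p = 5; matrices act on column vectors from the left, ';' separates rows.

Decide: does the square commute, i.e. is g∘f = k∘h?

1) trace f;g:
  e0=⟨1,0⟩ f=>⟨3,3,2⟩ g=>⟨2,2⟩
  e1=⟨0,1⟩ f=>⟨1,0,4⟩ g=>⟨4,0⟩
  composite₁ = (2 4; 2 0)
2) trace h;k:
  e0=⟨1,0⟩ h=>⟨3,2⟩ k=>⟨2,2⟩
  e1=⟨0,1⟩ h=>⟨1,0⟩ k=>⟨4,0⟩
  composite₂ = (2 4; 2 0)
Equal? same morphism ✓

Answer: COMMUTES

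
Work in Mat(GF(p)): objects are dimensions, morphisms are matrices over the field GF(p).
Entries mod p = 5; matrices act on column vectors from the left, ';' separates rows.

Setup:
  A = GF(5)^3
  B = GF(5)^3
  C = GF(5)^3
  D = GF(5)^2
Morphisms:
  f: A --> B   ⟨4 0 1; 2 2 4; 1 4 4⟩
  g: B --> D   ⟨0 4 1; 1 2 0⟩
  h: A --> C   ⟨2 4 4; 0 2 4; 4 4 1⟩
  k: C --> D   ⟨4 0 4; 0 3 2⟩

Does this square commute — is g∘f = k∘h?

1) trace f;g:
  e0=⟨1,0,0⟩ f-->⟨4,2,1⟩ g-->⟨4,3⟩
  e1=⟨0,1,0⟩ f-->⟨0,2,4⟩ g-->⟨2,4⟩
  e2=⟨0,0,1⟩ f-->⟨1,4,4⟩ g-->⟨0,4⟩
  composite₁ = ⟨4 2 0; 3 4 4⟩
2) trace h;k:
  e0=⟨1,0,0⟩ h-->⟨2,0,4⟩ k-->⟨4,3⟩
  e1=⟨0,1,0⟩ h-->⟨4,2,4⟩ k-->⟨2,4⟩
  e2=⟨0,0,1⟩ h-->⟨4,4,1⟩ k-->⟨0,4⟩
  composite₂ = ⟨4 2 0; 3 4 4⟩
Equal? YES — commutes

Answer: COMMUTES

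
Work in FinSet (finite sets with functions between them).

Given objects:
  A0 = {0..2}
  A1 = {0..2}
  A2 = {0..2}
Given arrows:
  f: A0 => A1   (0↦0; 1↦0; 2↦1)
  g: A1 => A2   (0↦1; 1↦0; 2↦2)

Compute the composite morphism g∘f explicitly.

Answer: (0↦1; 1↦1; 2↦0)

Work:
  0 f=>0 g=>1
  1 f=>0 g=>1
  2 f=>1 g=>0
result: (0↦1; 1↦1; 2↦0)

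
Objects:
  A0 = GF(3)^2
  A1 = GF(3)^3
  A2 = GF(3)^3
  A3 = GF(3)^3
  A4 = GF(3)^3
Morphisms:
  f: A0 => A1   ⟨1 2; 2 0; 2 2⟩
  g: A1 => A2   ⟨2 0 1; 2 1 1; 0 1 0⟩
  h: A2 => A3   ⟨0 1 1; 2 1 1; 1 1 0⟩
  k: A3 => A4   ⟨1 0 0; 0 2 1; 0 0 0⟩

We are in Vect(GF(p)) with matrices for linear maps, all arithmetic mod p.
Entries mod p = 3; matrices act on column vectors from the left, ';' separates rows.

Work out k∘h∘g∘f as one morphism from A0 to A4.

Answer: ⟨2 0; 0 0; 0 0⟩

Work:
  e0=(1,0) f=>(1,2,2) g=>(1,0,2) h=>(2,1,1) k=>(2,0,0)
  e1=(0,1) f=>(2,0,2) g=>(0,0,0) h=>(0,0,0) k=>(0,0,0)
composite: ⟨2 0; 0 0; 0 0⟩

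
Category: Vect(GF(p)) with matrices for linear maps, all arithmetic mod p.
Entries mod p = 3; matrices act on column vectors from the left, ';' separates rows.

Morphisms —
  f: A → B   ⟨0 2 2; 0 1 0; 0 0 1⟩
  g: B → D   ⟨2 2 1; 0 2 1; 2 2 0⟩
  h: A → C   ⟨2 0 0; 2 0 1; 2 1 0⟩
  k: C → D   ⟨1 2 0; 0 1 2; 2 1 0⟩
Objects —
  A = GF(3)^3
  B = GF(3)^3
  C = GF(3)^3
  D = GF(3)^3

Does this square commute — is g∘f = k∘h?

Answer: COMMUTES

Trace:
1) trace f;g:
  e0=(1,0,0) f→(0,0,0) g→(0,0,0)
  e1=(0,1,0) f→(2,1,0) g→(0,2,0)
  e2=(0,0,1) f→(2,0,1) g→(2,1,1)
  composite₁ = ⟨0 0 2; 0 2 1; 0 0 1⟩
2) trace h;k:
  e0=(1,0,0) h→(2,2,2) k→(0,0,0)
  e1=(0,1,0) h→(0,0,1) k→(0,2,0)
  e2=(0,0,1) h→(0,1,0) k→(2,1,1)
  composite₂ = ⟨0 0 2; 0 2 1; 0 0 1⟩
Equal? equal; square commutes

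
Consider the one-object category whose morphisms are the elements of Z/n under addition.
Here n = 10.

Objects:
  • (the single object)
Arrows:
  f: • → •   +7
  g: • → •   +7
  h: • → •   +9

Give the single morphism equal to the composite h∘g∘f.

  0 +7≡7 +7≡4 +9≡3  (mod 10)
result: +3

Answer: +3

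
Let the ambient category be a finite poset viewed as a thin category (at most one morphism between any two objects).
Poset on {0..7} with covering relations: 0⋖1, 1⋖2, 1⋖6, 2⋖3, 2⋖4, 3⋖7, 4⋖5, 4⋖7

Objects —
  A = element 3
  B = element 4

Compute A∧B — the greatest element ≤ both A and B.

Lower bounds of A=3 and B=4: {0,1,2}
  0 ⊑ 2
  1 ⊑ 2
  2 ⊑ 2
glb = 2

Answer: A∧B = 2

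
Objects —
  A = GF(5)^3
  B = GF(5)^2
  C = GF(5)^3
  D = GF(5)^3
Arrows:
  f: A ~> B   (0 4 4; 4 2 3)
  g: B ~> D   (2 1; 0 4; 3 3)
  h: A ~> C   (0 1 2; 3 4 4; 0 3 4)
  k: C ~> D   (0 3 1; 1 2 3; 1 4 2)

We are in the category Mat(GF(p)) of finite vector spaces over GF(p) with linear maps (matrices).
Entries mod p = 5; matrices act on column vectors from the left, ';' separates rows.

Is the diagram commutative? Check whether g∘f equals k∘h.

1) trace f;g:
  e0=(1,0,0) f~>(0,4) g~>(4,1,2)
  e1=(0,1,0) f~>(4,2) g~>(0,3,3)
  e2=(0,0,1) f~>(4,3) g~>(1,2,1)
  result₁ = (4 0 1; 1 3 2; 2 3 1)
2) trace h;k:
  e0=(1,0,0) h~>(0,3,0) k~>(4,1,2)
  e1=(0,1,0) h~>(1,4,3) k~>(0,3,3)
  e2=(0,0,1) h~>(2,4,4) k~>(1,2,1)
  result₂ = (4 0 1; 1 3 2; 2 3 1)
Equal? equal; square commutes

Answer: COMMUTES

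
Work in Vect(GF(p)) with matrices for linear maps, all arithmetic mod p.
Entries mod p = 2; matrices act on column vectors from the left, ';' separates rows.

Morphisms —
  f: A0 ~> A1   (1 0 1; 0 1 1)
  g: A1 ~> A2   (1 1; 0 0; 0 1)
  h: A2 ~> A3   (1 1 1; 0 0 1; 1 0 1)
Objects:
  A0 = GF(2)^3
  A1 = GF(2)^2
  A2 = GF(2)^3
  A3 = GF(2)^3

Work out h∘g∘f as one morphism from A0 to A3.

Answer: (1 0 1; 0 1 1; 1 0 1)

Derivation:
  e0=(1,0,0) f~>(1,0) g~>(1,0,0) h~>(1,0,1)
  e1=(0,1,0) f~>(0,1) g~>(1,0,1) h~>(0,1,0)
  e2=(0,0,1) f~>(1,1) g~>(0,0,1) h~>(1,1,1)
result: (1 0 1; 0 1 1; 1 0 1)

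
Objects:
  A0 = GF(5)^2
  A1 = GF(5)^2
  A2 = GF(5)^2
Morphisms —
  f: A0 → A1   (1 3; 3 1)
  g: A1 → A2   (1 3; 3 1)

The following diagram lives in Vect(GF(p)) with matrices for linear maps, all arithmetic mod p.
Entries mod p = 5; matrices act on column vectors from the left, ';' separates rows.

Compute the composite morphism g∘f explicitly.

  e0=(1,0) f→(1,3) g→(0,1)
  e1=(0,1) f→(3,1) g→(1,0)
⟦path⟧: (0 1; 1 0)

Answer: (0 1; 1 0)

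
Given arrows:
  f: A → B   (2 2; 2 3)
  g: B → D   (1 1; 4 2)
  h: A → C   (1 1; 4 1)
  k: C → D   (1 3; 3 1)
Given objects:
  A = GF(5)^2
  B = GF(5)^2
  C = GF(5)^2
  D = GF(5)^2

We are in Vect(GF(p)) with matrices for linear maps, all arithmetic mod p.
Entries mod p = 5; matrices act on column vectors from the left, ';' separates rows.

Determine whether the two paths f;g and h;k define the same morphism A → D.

Path 1 = f;g:
  e0=(1,0) f→(2,2) g→(4,2)
  e1=(0,1) f→(2,3) g→(0,4)
  composite₁ = (4 0; 2 4)
Path 2 = h;k:
  e0=(1,0) h→(1,4) k→(3,2)
  e1=(0,1) h→(1,1) k→(4,4)
  composite₂ = (3 4; 2 4)
Equal? differ; not commutative

Answer: DOES NOT COMMUTE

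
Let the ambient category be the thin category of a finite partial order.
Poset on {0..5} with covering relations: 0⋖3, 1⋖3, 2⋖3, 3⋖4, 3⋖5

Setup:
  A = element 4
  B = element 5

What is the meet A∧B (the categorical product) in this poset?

Common predecessors of 4,5: {0,1,2,3}
  0 <= 3
  1 <= 3
  2 <= 3
  3 <= 3
glb = 3

Answer: A∧B = 3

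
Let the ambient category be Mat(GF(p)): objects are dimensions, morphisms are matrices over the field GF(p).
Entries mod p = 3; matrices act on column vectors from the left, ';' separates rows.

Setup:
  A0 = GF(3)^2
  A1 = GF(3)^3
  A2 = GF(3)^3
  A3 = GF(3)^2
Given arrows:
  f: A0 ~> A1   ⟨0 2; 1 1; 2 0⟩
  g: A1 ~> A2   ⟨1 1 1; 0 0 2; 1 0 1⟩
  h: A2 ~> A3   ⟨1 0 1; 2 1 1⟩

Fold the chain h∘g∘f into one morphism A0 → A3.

Answer: ⟨2 2; 0 2⟩

Work:
  e0=⟨1,0⟩ f~>⟨0,1,2⟩ g~>⟨0,1,2⟩ h~>⟨2,0⟩
  e1=⟨0,1⟩ f~>⟨2,1,0⟩ g~>⟨0,0,2⟩ h~>⟨2,2⟩
composite: ⟨2 2; 0 2⟩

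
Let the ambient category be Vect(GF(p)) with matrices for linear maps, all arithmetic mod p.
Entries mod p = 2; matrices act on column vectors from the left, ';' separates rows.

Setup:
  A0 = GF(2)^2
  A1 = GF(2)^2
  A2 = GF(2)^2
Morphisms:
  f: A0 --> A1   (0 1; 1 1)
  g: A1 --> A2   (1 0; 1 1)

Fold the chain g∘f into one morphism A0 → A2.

Answer: (0 1; 1 0)

Derivation:
  e0=[1,0] f-->[0,1] g-->[0,1]
  e1=[0,1] f-->[1,1] g-->[1,0]
composite: (0 1; 1 0)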